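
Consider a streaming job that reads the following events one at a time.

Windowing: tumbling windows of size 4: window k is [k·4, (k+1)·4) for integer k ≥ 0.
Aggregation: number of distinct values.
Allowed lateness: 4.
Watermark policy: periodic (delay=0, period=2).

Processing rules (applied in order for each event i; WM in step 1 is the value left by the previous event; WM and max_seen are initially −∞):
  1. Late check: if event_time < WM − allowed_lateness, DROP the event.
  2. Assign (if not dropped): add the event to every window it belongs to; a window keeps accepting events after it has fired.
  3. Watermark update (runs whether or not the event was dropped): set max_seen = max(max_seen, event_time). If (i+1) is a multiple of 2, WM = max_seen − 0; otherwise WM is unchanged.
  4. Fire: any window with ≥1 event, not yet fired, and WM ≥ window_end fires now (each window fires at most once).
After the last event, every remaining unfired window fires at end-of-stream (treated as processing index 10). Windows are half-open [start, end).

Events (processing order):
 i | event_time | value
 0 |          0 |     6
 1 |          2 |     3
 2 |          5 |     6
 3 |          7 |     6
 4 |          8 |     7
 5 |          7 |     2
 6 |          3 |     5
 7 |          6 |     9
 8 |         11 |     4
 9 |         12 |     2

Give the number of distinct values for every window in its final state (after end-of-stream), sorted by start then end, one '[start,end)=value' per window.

i=0 t=0 v=6: → [0,4); WM=−∞
i=1 t=2 v=3: → [0,4); WM=2
i=2 t=5 v=6: → [4,8); WM=2
i=3 t=7 v=6: → [4,8); WM=7; [0,4) fires=2
i=4 t=8 v=7: → [8,12); WM=7
i=5 t=7 v=2: → [4,8); WM=8; [4,8) fires=2
i=6 t=3 v=5: DROP (t<8-4); WM=8
i=7 t=6 v=9: → [4,8); WM=8
i=8 t=11 v=4: → [8,12); WM=8
i=9 t=12 v=2: → [12,16); WM=12; [8,12) fires=2

[0,4)=2 [4,8)=3 [8,12)=2 [12,16)=1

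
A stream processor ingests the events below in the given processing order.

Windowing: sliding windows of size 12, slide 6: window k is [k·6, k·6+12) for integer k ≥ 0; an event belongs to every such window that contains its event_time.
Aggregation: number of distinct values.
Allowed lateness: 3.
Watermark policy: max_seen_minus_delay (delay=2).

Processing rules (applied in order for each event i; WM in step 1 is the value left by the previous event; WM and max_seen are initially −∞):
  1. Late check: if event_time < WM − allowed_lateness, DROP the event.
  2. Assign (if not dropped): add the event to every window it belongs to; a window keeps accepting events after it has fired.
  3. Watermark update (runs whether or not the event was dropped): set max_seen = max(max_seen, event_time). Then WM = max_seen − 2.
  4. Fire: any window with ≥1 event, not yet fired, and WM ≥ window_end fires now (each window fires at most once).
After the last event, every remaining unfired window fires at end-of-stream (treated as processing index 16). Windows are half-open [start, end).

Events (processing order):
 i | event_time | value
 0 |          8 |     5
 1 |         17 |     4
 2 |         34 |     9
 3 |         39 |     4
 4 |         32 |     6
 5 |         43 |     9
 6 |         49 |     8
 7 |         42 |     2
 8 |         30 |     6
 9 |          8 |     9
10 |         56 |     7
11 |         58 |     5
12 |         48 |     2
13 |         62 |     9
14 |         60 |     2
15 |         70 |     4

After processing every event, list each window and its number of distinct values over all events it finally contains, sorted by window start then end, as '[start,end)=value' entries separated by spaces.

i=0 t=8 v=5: → [6,18),[0,12); WM=6
i=1 t=17 v=4: → [12,24),[6,18); WM=15; [0,12) fires=1
i=2 t=34 v=9: → [30,42),[24,36); WM=32; [6,18) fires=2 [12,24) fires=1
i=3 t=39 v=4: → [36,48),[30,42); WM=37; [24,36) fires=1
i=4 t=32 v=6: DROP (t<37-3); WM=37
i=5 t=43 v=9: → [42,54),[36,48); WM=41
i=6 t=49 v=8: → [48,60),[42,54); WM=47; [30,42) fires=2
i=7 t=42 v=2: DROP (t<47-3); WM=47
i=8 t=30 v=6: DROP (t<47-3); WM=47
i=9 t=8 v=9: DROP (t<47-3); WM=47
i=10 t=56 v=7: → [54,66),[48,60); WM=54; [36,48) fires=2 [42,54) fires=2
i=11 t=58 v=5: → [54,66),[48,60); WM=56
i=12 t=48 v=2: DROP (t<56-3); WM=56
i=13 t=62 v=9: → [60,72),[54,66); WM=60; [48,60) fires=3
i=14 t=60 v=2: → [60,72),[54,66); WM=60
i=15 t=70 v=4: → [66,78),[60,72); WM=68; [54,66) fires=4

[0,12)=1 [6,18)=2 [12,24)=1 [24,36)=1 [30,42)=2 [36,48)=2 [42,54)=2 [48,60)=3 [54,66)=4 [60,72)=3 [66,78)=1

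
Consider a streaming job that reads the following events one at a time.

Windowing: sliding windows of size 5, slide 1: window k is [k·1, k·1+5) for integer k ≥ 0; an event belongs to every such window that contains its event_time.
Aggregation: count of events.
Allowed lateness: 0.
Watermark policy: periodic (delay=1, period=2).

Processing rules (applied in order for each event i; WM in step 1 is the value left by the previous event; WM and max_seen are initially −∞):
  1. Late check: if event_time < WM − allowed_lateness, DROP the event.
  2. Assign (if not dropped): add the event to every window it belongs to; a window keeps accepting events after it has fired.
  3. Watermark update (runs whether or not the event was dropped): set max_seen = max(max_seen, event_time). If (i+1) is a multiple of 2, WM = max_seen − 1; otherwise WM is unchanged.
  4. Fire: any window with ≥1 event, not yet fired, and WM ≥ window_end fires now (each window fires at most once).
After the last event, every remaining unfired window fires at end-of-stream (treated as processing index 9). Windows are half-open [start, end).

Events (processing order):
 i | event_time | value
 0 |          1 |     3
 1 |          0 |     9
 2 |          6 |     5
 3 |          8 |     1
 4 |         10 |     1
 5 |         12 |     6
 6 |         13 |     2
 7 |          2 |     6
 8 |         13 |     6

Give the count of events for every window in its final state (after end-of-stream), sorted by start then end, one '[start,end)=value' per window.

[0,5)=2 [1,6)=1 [2,7)=1 [3,8)=1 [4,9)=2 [5,10)=2 [6,11)=3 [7,12)=2 [8,13)=3 [9,14)=4 [10,15)=4 [11,16)=3 [12,17)=3 [13,18)=2

i=0 t=1 v=3: → [1,6),[0,5); WM=−∞
i=1 t=0 v=9: → [0,5); WM=0
i=2 t=6 v=5: → [6,11),[5,10),[4,9),[3,8),[2,7); WM=0
i=3 t=8 v=1: → [8,13),[7,12),[6,11),[5,10),[4,9); WM=7; [0,5) fires=2 [1,6) fires=1 [2,7) fires=1
i=4 t=10 v=1: → [10,15),[9,14),[8,13),[7,12),[6,11); WM=7
i=5 t=12 v=6: → [12,17),[11,16),[10,15),[9,14),[8,13); WM=11; [3,8) fires=1 [4,9) fires=2 [5,10) fires=2 [6,11) fires=3
i=6 t=13 v=2: → [13,18),[12,17),[11,16),[10,15),[9,14); WM=11
i=7 t=2 v=6: DROP (t<11-0); WM=12; [7,12) fires=2
i=8 t=13 v=6: → [13,18),[12,17),[11,16),[10,15),[9,14); WM=12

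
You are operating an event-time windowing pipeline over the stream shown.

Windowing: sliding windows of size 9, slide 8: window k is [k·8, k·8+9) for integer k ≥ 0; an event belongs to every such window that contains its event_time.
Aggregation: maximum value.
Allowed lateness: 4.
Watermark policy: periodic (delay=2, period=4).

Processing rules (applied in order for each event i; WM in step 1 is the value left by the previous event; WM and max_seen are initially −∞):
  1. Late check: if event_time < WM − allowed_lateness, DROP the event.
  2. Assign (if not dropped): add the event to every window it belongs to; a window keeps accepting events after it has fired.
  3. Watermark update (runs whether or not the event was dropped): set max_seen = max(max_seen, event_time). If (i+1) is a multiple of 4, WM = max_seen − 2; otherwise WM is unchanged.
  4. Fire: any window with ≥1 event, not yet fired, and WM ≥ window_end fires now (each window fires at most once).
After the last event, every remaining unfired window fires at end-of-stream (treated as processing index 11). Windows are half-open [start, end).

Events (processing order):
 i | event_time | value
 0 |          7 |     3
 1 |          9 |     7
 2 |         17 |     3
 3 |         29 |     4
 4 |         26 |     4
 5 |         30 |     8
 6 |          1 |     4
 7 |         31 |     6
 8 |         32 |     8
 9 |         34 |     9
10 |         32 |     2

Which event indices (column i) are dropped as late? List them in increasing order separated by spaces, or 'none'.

i=0 t=7 v=3: → [0,9); WM=−∞
i=1 t=9 v=7: → [8,17); WM=−∞
i=2 t=17 v=3: → [16,25); WM=−∞
i=3 t=29 v=4: → [24,33); WM=27; [0,9) fires=3 [8,17) fires=7 [16,25) fires=3
i=4 t=26 v=4: → [24,33); WM=27
i=5 t=30 v=8: → [24,33); WM=27
i=6 t=1 v=4: DROP (t<27-4); WM=27
i=7 t=31 v=6: → [24,33); WM=29
i=8 t=32 v=8: → [32,41),[24,33); WM=29
i=9 t=34 v=9: → [32,41); WM=29
i=10 t=32 v=2: → [32,41),[24,33); WM=29

6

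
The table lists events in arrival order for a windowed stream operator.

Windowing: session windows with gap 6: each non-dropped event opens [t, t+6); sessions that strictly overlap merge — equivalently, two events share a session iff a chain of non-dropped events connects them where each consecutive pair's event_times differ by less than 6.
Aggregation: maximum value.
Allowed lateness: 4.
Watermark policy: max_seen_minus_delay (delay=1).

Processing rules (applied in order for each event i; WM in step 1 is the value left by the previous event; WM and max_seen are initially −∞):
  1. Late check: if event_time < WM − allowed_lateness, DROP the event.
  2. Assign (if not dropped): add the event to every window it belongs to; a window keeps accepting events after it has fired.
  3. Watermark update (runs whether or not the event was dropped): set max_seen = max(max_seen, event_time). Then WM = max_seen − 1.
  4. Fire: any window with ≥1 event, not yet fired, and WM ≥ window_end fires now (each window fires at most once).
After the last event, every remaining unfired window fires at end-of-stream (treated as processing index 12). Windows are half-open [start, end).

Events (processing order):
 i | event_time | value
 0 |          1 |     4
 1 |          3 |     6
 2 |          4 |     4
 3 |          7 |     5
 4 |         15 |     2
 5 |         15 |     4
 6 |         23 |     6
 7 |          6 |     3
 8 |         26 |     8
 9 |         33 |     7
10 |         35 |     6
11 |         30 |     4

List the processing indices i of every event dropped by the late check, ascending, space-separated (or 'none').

i=0 t=1 v=4: → [1,7); WM=0
i=1 t=3 v=6: → [1,9); WM=2
i=2 t=4 v=4: → [1,10); WM=3
i=3 t=7 v=5: → [1,13); WM=6
i=4 t=15 v=2: → [15,21); WM=14
i=5 t=15 v=4: → [15,21); WM=14
i=6 t=23 v=6: → [23,29); WM=22
i=7 t=6 v=3: DROP (t<22-4); WM=22
i=8 t=26 v=8: → [23,32); WM=25
i=9 t=33 v=7: → [33,39); WM=32
i=10 t=35 v=6: → [33,41); WM=34
i=11 t=30 v=4: → [23,41); WM=34

7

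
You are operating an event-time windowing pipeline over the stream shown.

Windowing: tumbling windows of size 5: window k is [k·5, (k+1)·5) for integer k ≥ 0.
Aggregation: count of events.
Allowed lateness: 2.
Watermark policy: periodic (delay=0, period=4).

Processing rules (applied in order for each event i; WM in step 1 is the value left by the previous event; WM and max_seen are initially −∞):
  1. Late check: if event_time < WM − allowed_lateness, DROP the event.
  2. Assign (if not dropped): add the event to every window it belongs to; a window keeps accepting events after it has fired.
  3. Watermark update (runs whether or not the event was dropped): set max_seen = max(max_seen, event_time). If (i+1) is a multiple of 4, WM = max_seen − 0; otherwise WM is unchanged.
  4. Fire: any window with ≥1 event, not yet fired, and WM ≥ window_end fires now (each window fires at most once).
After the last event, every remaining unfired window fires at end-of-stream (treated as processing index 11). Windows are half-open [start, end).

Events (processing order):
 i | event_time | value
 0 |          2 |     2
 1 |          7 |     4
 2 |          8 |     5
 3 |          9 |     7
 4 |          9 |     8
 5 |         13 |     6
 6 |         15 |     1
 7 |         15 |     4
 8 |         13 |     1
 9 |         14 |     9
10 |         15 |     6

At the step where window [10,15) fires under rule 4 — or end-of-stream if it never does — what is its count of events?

1

i=0 t=2 v=2: → [0,5); WM=−∞
i=1 t=7 v=4: → [5,10); WM=−∞
i=2 t=8 v=5: → [5,10); WM=−∞
i=3 t=9 v=7: → [5,10); WM=9; [0,5) fires=1
i=4 t=9 v=8: → [5,10); WM=9
i=5 t=13 v=6: → [10,15); WM=9
i=6 t=15 v=1: → [15,20); WM=9
i=7 t=15 v=4: → [15,20); WM=15; [5,10) fires=4 [10,15) fires=1
i=8 t=13 v=1: → [10,15); WM=15
i=9 t=14 v=9: → [10,15); WM=15
i=10 t=15 v=6: → [15,20); WM=15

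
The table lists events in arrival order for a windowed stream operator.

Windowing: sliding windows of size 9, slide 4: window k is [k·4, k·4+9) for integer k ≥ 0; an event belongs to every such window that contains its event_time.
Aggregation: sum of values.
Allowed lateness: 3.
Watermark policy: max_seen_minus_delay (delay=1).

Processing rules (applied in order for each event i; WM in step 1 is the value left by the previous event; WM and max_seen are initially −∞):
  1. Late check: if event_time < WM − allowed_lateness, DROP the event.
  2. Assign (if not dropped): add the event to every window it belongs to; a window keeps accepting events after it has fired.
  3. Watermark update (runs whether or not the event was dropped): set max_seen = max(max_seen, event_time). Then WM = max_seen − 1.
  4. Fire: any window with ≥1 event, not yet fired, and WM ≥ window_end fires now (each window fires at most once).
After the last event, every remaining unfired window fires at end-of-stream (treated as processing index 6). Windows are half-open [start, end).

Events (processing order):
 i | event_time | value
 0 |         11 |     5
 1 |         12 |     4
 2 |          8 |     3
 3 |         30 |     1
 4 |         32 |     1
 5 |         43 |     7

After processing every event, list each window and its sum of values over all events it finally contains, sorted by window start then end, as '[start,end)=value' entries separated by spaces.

i=0 t=11 v=5: → [8,17),[4,13); WM=10
i=1 t=12 v=4: → [12,21),[8,17),[4,13); WM=11
i=2 t=8 v=3: → [8,17),[4,13),[0,9); WM=11; [0,9) fires=3
i=3 t=30 v=1: → [28,37),[24,33); WM=29; [4,13) fires=12 [8,17) fires=12 [12,21) fires=4
i=4 t=32 v=1: → [32,41),[28,37),[24,33); WM=31
i=5 t=43 v=7: → [40,49),[36,45); WM=42; [24,33) fires=2 [28,37) fires=2 [32,41) fires=1

[0,9)=3 [4,13)=12 [8,17)=12 [12,21)=4 [24,33)=2 [28,37)=2 [32,41)=1 [36,45)=7 [40,49)=7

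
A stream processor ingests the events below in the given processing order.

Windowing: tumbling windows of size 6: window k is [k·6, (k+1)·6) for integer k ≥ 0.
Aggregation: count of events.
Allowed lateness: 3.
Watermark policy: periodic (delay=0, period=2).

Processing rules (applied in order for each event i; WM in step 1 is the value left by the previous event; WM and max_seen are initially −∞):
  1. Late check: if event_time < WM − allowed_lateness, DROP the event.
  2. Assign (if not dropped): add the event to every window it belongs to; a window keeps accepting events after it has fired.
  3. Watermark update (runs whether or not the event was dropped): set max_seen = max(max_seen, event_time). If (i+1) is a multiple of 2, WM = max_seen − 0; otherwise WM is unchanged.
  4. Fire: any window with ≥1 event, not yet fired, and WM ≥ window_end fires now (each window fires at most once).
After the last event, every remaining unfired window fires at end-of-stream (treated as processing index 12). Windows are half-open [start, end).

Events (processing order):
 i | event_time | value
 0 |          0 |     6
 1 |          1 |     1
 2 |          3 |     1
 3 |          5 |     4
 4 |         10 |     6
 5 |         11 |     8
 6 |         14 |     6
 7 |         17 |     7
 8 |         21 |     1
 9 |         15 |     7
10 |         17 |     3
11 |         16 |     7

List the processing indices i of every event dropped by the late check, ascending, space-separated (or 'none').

i=0 t=0 v=6: → [0,6); WM=−∞
i=1 t=1 v=1: → [0,6); WM=1
i=2 t=3 v=1: → [0,6); WM=1
i=3 t=5 v=4: → [0,6); WM=5
i=4 t=10 v=6: → [6,12); WM=5
i=5 t=11 v=8: → [6,12); WM=11; [0,6) fires=4
i=6 t=14 v=6: → [12,18); WM=11
i=7 t=17 v=7: → [12,18); WM=17; [6,12) fires=2
i=8 t=21 v=1: → [18,24); WM=17
i=9 t=15 v=7: → [12,18); WM=21; [12,18) fires=3
i=10 t=17 v=3: DROP (t<21-3); WM=21
i=11 t=16 v=7: DROP (t<21-3); WM=21

10 11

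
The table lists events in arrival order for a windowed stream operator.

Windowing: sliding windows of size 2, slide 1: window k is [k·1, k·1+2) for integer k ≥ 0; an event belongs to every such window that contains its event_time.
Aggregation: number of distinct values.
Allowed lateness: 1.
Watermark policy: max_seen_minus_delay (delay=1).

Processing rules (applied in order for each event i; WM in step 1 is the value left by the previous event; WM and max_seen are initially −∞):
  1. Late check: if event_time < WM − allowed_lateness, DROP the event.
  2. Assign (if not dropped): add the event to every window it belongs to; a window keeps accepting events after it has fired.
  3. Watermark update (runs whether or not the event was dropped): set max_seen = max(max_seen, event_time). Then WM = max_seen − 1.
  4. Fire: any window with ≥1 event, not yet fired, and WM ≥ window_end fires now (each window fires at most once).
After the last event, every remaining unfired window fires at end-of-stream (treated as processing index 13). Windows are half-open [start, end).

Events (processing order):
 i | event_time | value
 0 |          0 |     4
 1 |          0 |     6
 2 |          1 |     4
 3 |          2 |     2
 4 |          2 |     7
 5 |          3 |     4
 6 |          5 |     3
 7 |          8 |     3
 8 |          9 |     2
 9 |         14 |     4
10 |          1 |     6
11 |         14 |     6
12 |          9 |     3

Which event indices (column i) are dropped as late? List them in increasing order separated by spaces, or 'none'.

i=0 t=0 v=4: → [0,2); WM=-1
i=1 t=0 v=6: → [0,2); WM=-1
i=2 t=1 v=4: → [1,3),[0,2); WM=0
i=3 t=2 v=2: → [2,4),[1,3); WM=1
i=4 t=2 v=7: → [2,4),[1,3); WM=1
i=5 t=3 v=4: → [3,5),[2,4); WM=2; [0,2) fires=2
i=6 t=5 v=3: → [5,7),[4,6); WM=4; [1,3) fires=3 [2,4) fires=3
i=7 t=8 v=3: → [8,10),[7,9); WM=7; [3,5) fires=1 [4,6) fires=1 [5,7) fires=1
i=8 t=9 v=2: → [9,11),[8,10); WM=8
i=9 t=14 v=4: → [14,16),[13,15); WM=13; [7,9) fires=1 [8,10) fires=2 [9,11) fires=1
i=10 t=1 v=6: DROP (t<13-1); WM=13
i=11 t=14 v=6: → [14,16),[13,15); WM=13
i=12 t=9 v=3: DROP (t<13-1); WM=13

10 12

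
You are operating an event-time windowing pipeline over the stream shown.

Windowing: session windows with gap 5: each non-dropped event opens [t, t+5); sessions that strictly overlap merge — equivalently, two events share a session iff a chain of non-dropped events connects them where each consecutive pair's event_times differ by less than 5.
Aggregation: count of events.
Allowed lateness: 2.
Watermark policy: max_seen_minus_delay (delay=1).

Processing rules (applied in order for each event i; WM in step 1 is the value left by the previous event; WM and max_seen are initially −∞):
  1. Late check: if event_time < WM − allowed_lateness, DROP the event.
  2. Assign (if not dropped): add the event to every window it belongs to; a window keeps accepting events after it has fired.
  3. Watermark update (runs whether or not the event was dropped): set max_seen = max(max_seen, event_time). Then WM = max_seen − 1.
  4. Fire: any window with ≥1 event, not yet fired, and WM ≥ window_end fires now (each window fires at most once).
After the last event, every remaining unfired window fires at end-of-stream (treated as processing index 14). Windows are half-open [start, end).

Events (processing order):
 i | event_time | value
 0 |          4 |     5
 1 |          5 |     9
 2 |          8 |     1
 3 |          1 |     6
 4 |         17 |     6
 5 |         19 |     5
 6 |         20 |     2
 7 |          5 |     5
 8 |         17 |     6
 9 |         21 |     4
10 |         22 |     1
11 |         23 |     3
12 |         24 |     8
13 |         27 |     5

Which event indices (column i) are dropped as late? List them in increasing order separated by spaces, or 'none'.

i=0 t=4 v=5: → [4,9); WM=3
i=1 t=5 v=9: → [4,10); WM=4
i=2 t=8 v=1: → [4,13); WM=7
i=3 t=1 v=6: DROP (t<7-2); WM=7
i=4 t=17 v=6: → [17,22); WM=16
i=5 t=19 v=5: → [17,24); WM=18
i=6 t=20 v=2: → [17,25); WM=19
i=7 t=5 v=5: DROP (t<19-2); WM=19
i=8 t=17 v=6: → [17,25); WM=19
i=9 t=21 v=4: → [17,26); WM=20
i=10 t=22 v=1: → [17,27); WM=21
i=11 t=23 v=3: → [17,28); WM=22
i=12 t=24 v=8: → [17,29); WM=23
i=13 t=27 v=5: → [17,32); WM=26

3 7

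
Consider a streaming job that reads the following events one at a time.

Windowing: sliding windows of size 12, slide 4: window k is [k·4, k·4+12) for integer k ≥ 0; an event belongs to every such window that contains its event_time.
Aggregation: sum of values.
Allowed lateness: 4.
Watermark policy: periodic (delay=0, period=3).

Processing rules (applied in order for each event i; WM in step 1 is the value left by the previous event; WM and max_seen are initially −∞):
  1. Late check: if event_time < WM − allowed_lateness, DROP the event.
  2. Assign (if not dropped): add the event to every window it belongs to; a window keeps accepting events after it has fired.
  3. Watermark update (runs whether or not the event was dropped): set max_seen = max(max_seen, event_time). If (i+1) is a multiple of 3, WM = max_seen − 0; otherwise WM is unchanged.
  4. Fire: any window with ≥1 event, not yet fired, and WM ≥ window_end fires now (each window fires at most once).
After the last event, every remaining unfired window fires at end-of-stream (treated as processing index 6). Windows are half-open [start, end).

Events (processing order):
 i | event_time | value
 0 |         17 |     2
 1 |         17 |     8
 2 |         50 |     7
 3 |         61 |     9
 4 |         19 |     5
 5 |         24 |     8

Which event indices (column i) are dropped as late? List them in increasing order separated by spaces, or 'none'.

i=0 t=17 v=2: → [16,28),[12,24),[8,20); WM=−∞
i=1 t=17 v=8: → [16,28),[12,24),[8,20); WM=−∞
i=2 t=50 v=7: → [48,60),[44,56),[40,52); WM=50; [8,20) fires=10 [12,24) fires=10 [16,28) fires=10
i=3 t=61 v=9: → [60,72),[56,68),[52,64); WM=50
i=4 t=19 v=5: DROP (t<50-4); WM=50
i=5 t=24 v=8: DROP (t<50-4); WM=61; [40,52) fires=7 [44,56) fires=7 [48,60) fires=7

4 5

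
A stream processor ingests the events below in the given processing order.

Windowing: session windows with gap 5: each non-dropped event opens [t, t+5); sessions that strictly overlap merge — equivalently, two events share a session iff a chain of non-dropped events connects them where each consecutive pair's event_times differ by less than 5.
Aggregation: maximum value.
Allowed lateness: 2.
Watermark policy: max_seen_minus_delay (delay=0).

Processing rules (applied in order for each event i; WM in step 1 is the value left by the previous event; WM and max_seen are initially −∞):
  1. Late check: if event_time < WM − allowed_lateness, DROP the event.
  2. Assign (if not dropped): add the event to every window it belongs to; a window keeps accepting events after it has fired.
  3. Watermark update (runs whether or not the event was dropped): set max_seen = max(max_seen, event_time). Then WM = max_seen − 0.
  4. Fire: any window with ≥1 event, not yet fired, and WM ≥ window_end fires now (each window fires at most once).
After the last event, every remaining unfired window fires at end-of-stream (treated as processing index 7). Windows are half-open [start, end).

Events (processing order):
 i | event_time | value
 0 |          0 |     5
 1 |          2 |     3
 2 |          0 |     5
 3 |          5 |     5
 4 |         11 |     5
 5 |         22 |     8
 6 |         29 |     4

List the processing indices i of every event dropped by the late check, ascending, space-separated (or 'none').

none

i=0 t=0 v=5: → [0,5); WM=0
i=1 t=2 v=3: → [0,7); WM=2
i=2 t=0 v=5: → [0,7); WM=2
i=3 t=5 v=5: → [0,10); WM=5
i=4 t=11 v=5: → [11,16); WM=11
i=5 t=22 v=8: → [22,27); WM=22
i=6 t=29 v=4: → [29,34); WM=29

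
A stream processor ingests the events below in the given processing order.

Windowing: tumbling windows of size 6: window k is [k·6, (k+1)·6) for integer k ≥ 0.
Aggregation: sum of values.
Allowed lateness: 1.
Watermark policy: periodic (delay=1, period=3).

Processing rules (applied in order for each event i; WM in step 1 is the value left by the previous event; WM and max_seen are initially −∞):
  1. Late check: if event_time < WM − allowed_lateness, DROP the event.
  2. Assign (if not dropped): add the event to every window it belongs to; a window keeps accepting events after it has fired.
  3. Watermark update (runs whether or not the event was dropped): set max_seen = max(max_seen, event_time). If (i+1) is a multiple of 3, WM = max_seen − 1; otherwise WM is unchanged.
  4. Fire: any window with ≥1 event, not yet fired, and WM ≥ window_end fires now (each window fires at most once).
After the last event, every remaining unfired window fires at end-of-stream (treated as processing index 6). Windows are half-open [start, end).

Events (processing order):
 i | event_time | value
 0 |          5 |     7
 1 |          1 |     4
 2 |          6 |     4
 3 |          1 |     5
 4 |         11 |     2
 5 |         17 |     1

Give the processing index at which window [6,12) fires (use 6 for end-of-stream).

5

i=0 t=5 v=7: → [0,6); WM=−∞
i=1 t=1 v=4: → [0,6); WM=−∞
i=2 t=6 v=4: → [6,12); WM=5
i=3 t=1 v=5: DROP (t<5-1); WM=5
i=4 t=11 v=2: → [6,12); WM=5
i=5 t=17 v=1: → [12,18); WM=16; [0,6) fires=11 [6,12) fires=6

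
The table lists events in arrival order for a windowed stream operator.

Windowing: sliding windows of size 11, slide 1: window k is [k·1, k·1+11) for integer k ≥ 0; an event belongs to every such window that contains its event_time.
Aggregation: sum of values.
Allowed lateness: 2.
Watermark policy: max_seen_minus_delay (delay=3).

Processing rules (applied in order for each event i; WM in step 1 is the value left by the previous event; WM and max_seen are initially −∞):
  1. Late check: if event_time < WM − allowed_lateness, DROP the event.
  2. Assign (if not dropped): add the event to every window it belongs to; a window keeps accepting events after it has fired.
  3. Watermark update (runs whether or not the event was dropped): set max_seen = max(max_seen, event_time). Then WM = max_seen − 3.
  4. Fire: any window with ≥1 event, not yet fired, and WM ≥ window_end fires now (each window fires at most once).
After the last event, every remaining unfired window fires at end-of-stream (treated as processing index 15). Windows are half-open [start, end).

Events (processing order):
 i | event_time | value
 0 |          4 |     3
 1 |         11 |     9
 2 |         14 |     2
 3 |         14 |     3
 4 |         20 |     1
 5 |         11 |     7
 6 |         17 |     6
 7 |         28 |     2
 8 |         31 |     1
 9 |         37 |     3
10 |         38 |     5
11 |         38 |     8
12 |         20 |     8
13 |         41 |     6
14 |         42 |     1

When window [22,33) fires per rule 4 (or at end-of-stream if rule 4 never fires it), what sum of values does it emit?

3

i=0 t=4 v=3: → [4,15),[3,14),[2,13),[1,12),[0,11); WM=1
i=1 t=11 v=9: → [11,22),[10,21),[9,20),[8,19),[7,18),[6,17),[5,16),[4,15),[3,14),[2,13),[1,12); WM=8
i=2 t=14 v=2: → [14,25),[13,24),[12,23),[11,22),[10,21),[9,20),[8,19),[7,18),[6,17),[5,16),[4,15); WM=11; [0,11) fires=3
i=3 t=14 v=3: → [14,25),[13,24),[12,23),[11,22),[10,21),[9,20),[8,19),[7,18),[6,17),[5,16),[4,15); WM=11
i=4 t=20 v=1: → [20,31),[19,30),[18,29),[17,28),[16,27),[15,26),[14,25),[13,24),[12,23),[11,22),[10,21); WM=17; [1,12) fires=12 [2,13) fires=12 [3,14) fires=12 [4,15) fires=17 [5,16) fires=14 [6,17) fires=14
i=5 t=11 v=7: DROP (t<17-2); WM=17
i=6 t=17 v=6: → [17,28),[16,27),[15,26),[14,25),[13,24),[12,23),[11,22),[10,21),[9,20),[8,19),[7,18); WM=17
i=7 t=28 v=2: → [28,39),[27,38),[26,37),[25,36),[24,35),[23,34),[22,33),[21,32),[20,31),[19,30),[18,29); WM=25; [7,18) fires=20 [8,19) fires=20 [9,20) fires=20 [10,21) fires=21 [11,22) fires=21 [12,23) fires=12 [13,24) fires=12 [14,25) fires=12
i=8 t=31 v=1: → [31,42),[30,41),[29,40),[28,39),[27,38),[26,37),[25,36),[24,35),[23,34),[22,33),[21,32); WM=28; [15,26) fires=7 [16,27) fires=7 [17,28) fires=7
i=9 t=37 v=3: → [37,48),[36,47),[35,46),[34,45),[33,44),[32,43),[31,42),[30,41),[29,40),[28,39),[27,38); WM=34; [18,29) fires=3 [19,30) fires=3 [20,31) fires=3 [21,32) fires=3 [22,33) fires=3 [23,34) fires=3
i=10 t=38 v=5: → [38,49),[37,48),[36,47),[35,46),[34,45),[33,44),[32,43),[31,42),[30,41),[29,40),[28,39); WM=35; [24,35) fires=3
i=11 t=38 v=8: → [38,49),[37,48),[36,47),[35,46),[34,45),[33,44),[32,43),[31,42),[30,41),[29,40),[28,39); WM=35
i=12 t=20 v=8: DROP (t<35-2); WM=35
i=13 t=41 v=6: → [41,52),[40,51),[39,50),[38,49),[37,48),[36,47),[35,46),[34,45),[33,44),[32,43),[31,42); WM=38; [25,36) fires=3 [26,37) fires=3 [27,38) fires=6
i=14 t=42 v=1: → [42,53),[41,52),[40,51),[39,50),[38,49),[37,48),[36,47),[35,46),[34,45),[33,44),[32,43); WM=39; [28,39) fires=19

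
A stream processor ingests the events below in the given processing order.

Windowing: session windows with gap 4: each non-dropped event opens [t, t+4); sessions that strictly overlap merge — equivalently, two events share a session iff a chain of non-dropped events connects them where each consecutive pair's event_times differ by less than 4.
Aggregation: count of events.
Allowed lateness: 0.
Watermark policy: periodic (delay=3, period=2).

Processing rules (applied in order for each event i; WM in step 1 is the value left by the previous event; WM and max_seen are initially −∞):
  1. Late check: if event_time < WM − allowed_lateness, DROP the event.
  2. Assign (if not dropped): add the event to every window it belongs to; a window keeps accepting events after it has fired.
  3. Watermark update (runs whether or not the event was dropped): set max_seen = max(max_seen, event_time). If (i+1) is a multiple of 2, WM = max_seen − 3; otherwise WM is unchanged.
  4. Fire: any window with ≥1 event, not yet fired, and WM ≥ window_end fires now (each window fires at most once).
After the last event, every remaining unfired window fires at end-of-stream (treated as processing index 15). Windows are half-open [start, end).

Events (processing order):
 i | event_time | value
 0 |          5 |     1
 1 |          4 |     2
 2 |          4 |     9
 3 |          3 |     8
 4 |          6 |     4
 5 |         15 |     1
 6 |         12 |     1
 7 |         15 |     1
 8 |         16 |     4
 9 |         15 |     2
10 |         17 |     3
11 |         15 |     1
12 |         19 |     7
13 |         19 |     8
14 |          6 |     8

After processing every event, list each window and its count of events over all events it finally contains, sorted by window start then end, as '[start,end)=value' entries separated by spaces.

[3,10)=5 [12,23)=9

i=0 t=5 v=1: → [5,9); WM=−∞
i=1 t=4 v=2: → [4,9); WM=2
i=2 t=4 v=9: → [4,9); WM=2
i=3 t=3 v=8: → [3,9); WM=2
i=4 t=6 v=4: → [3,10); WM=2
i=5 t=15 v=1: → [15,19); WM=12
i=6 t=12 v=1: → [12,19); WM=12
i=7 t=15 v=1: → [12,19); WM=12
i=8 t=16 v=4: → [12,20); WM=12
i=9 t=15 v=2: → [12,20); WM=13
i=10 t=17 v=3: → [12,21); WM=13
i=11 t=15 v=1: → [12,21); WM=14
i=12 t=19 v=7: → [12,23); WM=14
i=13 t=19 v=8: → [12,23); WM=16
i=14 t=6 v=8: DROP (t<16-0); WM=16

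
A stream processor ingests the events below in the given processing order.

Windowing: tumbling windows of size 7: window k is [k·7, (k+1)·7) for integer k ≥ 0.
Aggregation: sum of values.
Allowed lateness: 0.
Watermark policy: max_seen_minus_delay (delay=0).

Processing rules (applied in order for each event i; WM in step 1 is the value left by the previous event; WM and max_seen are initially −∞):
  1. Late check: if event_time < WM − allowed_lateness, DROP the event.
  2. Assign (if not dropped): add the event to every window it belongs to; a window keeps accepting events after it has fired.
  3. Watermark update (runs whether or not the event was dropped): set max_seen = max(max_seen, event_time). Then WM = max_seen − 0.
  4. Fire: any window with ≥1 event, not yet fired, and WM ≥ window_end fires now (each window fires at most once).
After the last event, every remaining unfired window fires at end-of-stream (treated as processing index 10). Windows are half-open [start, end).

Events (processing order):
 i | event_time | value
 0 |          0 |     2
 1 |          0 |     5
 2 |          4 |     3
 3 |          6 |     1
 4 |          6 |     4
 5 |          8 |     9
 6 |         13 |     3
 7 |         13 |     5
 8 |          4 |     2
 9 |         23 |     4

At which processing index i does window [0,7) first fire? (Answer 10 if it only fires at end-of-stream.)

5

i=0 t=0 v=2: → [0,7); WM=0
i=1 t=0 v=5: → [0,7); WM=0
i=2 t=4 v=3: → [0,7); WM=4
i=3 t=6 v=1: → [0,7); WM=6
i=4 t=6 v=4: → [0,7); WM=6
i=5 t=8 v=9: → [7,14); WM=8; [0,7) fires=15
i=6 t=13 v=3: → [7,14); WM=13
i=7 t=13 v=5: → [7,14); WM=13
i=8 t=4 v=2: DROP (t<13-0); WM=13
i=9 t=23 v=4: → [21,28); WM=23; [7,14) fires=17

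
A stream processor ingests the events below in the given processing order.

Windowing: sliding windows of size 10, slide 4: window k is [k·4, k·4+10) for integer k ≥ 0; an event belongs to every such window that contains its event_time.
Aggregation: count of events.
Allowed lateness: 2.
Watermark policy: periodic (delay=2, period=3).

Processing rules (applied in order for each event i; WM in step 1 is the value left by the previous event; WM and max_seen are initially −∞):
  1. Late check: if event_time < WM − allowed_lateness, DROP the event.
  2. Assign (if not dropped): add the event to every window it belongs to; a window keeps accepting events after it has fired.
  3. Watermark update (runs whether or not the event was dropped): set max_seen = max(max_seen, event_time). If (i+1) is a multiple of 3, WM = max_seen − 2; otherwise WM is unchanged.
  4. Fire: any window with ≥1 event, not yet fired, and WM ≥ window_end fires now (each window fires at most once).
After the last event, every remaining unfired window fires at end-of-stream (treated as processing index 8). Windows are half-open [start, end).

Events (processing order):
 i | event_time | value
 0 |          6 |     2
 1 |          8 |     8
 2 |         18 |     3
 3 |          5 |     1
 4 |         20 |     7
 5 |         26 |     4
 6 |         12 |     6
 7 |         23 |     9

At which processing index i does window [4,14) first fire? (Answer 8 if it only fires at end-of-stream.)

2

i=0 t=6 v=2: → [4,14),[0,10); WM=−∞
i=1 t=8 v=8: → [8,18),[4,14),[0,10); WM=−∞
i=2 t=18 v=3: → [16,26),[12,22); WM=16; [0,10) fires=2 [4,14) fires=2
i=3 t=5 v=1: DROP (t<16-2); WM=16
i=4 t=20 v=7: → [20,30),[16,26),[12,22); WM=16
i=5 t=26 v=4: → [24,34),[20,30); WM=24; [8,18) fires=1 [12,22) fires=2
i=6 t=12 v=6: DROP (t<24-2); WM=24
i=7 t=23 v=9: → [20,30),[16,26); WM=24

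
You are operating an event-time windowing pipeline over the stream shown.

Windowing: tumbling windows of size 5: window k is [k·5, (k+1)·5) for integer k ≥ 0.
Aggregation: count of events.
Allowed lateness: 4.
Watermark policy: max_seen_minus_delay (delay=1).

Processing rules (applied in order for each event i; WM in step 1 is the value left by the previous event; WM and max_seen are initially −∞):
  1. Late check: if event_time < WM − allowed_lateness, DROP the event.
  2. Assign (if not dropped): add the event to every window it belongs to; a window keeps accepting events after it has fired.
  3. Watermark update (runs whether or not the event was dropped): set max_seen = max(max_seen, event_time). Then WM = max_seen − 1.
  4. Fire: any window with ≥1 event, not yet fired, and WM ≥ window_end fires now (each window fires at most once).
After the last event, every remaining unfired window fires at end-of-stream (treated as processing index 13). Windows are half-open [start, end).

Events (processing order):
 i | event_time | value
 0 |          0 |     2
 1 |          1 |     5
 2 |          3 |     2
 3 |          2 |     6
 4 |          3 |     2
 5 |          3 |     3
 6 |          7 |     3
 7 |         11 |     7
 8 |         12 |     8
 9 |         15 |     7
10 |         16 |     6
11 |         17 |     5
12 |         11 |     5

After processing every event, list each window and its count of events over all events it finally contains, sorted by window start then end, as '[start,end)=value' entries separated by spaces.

[0,5)=6 [5,10)=1 [10,15)=2 [15,20)=3

i=0 t=0 v=2: → [0,5); WM=-1
i=1 t=1 v=5: → [0,5); WM=0
i=2 t=3 v=2: → [0,5); WM=2
i=3 t=2 v=6: → [0,5); WM=2
i=4 t=3 v=2: → [0,5); WM=2
i=5 t=3 v=3: → [0,5); WM=2
i=6 t=7 v=3: → [5,10); WM=6; [0,5) fires=6
i=7 t=11 v=7: → [10,15); WM=10; [5,10) fires=1
i=8 t=12 v=8: → [10,15); WM=11
i=9 t=15 v=7: → [15,20); WM=14
i=10 t=16 v=6: → [15,20); WM=15; [10,15) fires=2
i=11 t=17 v=5: → [15,20); WM=16
i=12 t=11 v=5: DROP (t<16-4); WM=16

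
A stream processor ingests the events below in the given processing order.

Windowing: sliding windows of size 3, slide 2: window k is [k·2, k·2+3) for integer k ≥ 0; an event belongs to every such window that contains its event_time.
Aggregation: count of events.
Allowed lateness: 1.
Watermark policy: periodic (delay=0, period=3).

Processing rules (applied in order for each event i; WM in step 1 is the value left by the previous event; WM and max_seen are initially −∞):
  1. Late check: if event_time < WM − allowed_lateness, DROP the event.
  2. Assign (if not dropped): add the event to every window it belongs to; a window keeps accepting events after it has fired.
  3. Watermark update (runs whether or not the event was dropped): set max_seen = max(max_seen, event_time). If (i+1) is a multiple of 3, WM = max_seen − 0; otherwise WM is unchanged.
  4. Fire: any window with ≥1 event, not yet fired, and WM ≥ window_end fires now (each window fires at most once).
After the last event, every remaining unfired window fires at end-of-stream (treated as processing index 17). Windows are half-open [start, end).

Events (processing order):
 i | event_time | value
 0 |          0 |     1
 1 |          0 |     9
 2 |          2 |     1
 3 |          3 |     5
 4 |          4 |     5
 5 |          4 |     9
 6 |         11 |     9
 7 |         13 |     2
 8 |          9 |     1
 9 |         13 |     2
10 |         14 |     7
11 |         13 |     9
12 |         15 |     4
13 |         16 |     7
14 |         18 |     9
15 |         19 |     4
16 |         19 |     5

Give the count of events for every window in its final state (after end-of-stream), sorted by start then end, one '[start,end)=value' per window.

[0,3)=3 [2,5)=4 [4,7)=2 [8,11)=1 [10,13)=1 [12,15)=4 [14,17)=3 [16,19)=2 [18,21)=3

i=0 t=0 v=1: → [0,3); WM=−∞
i=1 t=0 v=9: → [0,3); WM=−∞
i=2 t=2 v=1: → [2,5),[0,3); WM=2
i=3 t=3 v=5: → [2,5); WM=2
i=4 t=4 v=5: → [4,7),[2,5); WM=2
i=5 t=4 v=9: → [4,7),[2,5); WM=4; [0,3) fires=3
i=6 t=11 v=9: → [10,13); WM=4
i=7 t=13 v=2: → [12,15); WM=4
i=8 t=9 v=1: → [8,11); WM=13; [2,5) fires=4 [4,7) fires=2 [8,11) fires=1 [10,13) fires=1
i=9 t=13 v=2: → [12,15); WM=13
i=10 t=14 v=7: → [14,17),[12,15); WM=13
i=11 t=13 v=9: → [12,15); WM=14
i=12 t=15 v=4: → [14,17); WM=14
i=13 t=16 v=7: → [16,19),[14,17); WM=14
i=14 t=18 v=9: → [18,21),[16,19); WM=18; [12,15) fires=4 [14,17) fires=3
i=15 t=19 v=4: → [18,21); WM=18
i=16 t=19 v=5: → [18,21); WM=18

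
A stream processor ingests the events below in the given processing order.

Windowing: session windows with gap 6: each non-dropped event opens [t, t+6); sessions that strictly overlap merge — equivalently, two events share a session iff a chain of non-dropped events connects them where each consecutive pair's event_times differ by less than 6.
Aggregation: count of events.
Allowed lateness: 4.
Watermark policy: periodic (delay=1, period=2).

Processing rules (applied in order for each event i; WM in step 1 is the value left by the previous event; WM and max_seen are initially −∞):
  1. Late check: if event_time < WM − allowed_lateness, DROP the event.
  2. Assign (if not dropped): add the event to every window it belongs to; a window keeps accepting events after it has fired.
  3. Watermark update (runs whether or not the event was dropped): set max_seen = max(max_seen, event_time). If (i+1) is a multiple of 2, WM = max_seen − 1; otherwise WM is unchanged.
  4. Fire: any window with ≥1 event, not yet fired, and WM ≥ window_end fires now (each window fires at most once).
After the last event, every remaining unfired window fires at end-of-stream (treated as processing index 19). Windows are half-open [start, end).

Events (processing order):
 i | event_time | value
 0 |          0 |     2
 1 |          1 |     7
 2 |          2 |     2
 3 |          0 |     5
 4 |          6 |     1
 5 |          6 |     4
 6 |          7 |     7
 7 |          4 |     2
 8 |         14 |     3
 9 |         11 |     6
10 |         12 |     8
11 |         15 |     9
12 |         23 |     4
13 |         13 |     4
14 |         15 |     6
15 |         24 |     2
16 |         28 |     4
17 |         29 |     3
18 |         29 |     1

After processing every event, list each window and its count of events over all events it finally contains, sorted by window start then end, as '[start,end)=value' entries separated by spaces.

i=0 t=0 v=2: → [0,6); WM=−∞
i=1 t=1 v=7: → [0,7); WM=0
i=2 t=2 v=2: → [0,8); WM=0
i=3 t=0 v=5: → [0,8); WM=1
i=4 t=6 v=1: → [0,12); WM=1
i=5 t=6 v=4: → [0,12); WM=5
i=6 t=7 v=7: → [0,13); WM=5
i=7 t=4 v=2: → [0,13); WM=6
i=8 t=14 v=3: → [14,20); WM=6
i=9 t=11 v=6: → [0,20); WM=13
i=10 t=12 v=8: → [0,20); WM=13
i=11 t=15 v=9: → [0,21); WM=14
i=12 t=23 v=4: → [23,29); WM=14
i=13 t=13 v=4: → [0,21); WM=22
i=14 t=15 v=6: DROP (t<22-4); WM=22
i=15 t=24 v=2: → [23,30); WM=23
i=16 t=28 v=4: → [23,34); WM=23
i=17 t=29 v=3: → [23,35); WM=28
i=18 t=29 v=1: → [23,35); WM=28

[0,21)=13 [23,35)=5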